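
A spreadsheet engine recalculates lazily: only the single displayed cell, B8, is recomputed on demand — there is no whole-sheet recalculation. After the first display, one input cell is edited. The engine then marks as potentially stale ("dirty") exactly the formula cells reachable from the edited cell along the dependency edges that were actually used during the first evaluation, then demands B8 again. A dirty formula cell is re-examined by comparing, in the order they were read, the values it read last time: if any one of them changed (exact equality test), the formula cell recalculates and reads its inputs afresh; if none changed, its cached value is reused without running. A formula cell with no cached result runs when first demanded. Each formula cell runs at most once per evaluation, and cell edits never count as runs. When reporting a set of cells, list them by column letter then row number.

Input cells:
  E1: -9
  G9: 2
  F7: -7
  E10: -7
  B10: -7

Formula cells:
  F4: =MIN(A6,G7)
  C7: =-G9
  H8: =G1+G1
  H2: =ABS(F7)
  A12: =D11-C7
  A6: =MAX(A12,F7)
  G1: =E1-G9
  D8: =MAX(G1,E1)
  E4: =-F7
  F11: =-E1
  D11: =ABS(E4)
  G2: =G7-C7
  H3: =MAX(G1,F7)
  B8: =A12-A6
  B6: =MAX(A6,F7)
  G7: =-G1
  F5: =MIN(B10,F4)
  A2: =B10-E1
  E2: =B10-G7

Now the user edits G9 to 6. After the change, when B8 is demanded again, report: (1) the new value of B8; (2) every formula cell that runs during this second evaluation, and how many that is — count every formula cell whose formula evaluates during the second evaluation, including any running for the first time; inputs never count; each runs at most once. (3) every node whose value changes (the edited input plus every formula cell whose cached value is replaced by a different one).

First evaluation (everything demanded from the output):
  C7 = -(2) = -2
  E4 = -(-7) = 7
  D11 = ABS(7) = 7
  A12 = 7 - -2 = 9
  A6 = MAX(9, -7) = 9
  B8 = 9 - 9 = 0

Propagation after the edit:
  C7: runs — G9 2->6; result -6.
  A12: runs — C7 -2->-6; result 13.
  A6: runs — A12 9->13; result 13.
  B8: runs — A12 9->13; A6 9->13; result 0 (same value as before).

New value of B8: 0.
Formula cells that run: A6, A12, B8, C7 — 4 in total.
Values that change: A6, A12, C7, G9.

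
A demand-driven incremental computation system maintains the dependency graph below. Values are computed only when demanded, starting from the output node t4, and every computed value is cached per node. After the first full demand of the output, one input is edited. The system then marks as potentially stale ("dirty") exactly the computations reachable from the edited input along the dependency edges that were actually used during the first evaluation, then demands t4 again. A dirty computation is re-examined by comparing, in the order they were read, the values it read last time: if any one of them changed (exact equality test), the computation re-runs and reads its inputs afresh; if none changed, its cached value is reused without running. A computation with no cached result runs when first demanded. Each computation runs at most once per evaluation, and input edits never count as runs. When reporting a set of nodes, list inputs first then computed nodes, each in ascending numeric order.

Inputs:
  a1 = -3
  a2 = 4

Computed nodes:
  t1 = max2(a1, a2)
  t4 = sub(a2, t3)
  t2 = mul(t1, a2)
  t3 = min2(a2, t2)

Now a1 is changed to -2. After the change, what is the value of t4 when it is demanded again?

First evaluation (everything demanded from the output):
  t1 = max2(-3, 4) = 4
  t2 = mul(4, 4) = 16
  t3 = min2(4, 16) = 4
  t4 = sub(4, 4) = 0

Propagation after the edit:
  t1: runs — a1 -3->-2; result 4 (same value as before).
  t2: checked — values it read are unchanged (t1 unchanged, a2 unchanged); reused cached 16 without running.
  t3: checked — values it read are unchanged (a2 unchanged, t2 unchanged); reused cached 4 without running.
  t4: checked — values it read are unchanged (a2 unchanged, t3 unchanged); reused cached 0 without running.

Key observation: the change is absorbed at t1 — it re-runs but produces the same value, and the output's value is unchanged.

New value of t4: 0.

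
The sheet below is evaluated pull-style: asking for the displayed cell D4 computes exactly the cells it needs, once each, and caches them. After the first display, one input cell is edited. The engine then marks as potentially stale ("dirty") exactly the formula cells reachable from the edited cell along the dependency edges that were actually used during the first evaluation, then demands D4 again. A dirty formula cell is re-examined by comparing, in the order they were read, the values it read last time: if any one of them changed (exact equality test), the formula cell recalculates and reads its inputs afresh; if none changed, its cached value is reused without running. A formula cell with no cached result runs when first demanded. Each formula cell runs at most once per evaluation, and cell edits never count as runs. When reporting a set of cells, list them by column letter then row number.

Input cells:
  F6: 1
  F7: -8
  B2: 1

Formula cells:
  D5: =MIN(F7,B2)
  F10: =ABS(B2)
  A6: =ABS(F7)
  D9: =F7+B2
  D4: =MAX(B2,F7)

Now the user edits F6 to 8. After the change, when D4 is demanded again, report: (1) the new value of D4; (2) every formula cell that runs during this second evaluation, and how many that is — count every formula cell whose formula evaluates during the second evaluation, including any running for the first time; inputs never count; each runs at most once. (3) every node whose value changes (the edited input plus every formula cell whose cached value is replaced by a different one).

First demand of the output computes:
  D4 = MAX(1, -8) = 1

After the edit, cleaning proceeds:
  no node depends on F6 at all; the second demand re-runs nothing.

Note the shortcut — nothing in the graph depends on F6 at all, so no recomputation happens.

Demanding D4 again yields 1.
0 formula cells run: none.
The nodes whose values change: F6.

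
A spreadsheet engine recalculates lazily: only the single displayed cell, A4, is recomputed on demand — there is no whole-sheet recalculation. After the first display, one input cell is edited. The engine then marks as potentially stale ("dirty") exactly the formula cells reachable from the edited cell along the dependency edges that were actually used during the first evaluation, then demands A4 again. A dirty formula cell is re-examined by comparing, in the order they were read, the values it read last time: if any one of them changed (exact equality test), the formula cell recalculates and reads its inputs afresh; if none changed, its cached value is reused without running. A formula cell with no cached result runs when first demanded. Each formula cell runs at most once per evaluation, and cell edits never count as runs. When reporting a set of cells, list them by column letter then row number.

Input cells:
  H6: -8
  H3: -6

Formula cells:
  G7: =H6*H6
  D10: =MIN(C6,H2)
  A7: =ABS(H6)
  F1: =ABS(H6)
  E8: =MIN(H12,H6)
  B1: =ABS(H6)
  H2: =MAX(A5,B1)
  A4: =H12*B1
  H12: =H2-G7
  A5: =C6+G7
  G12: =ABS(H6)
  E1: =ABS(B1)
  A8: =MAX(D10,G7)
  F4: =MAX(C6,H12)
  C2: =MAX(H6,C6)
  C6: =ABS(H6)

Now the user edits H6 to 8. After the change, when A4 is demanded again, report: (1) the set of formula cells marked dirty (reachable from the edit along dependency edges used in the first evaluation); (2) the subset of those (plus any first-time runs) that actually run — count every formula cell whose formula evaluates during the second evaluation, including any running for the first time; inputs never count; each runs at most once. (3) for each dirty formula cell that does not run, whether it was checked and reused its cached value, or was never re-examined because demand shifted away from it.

First evaluation (everything demanded from the output):
  B1 = ABS(-8) = 8
  C6 = ABS(-8) = 8
  G7 = -8 * -8 = 64
  A5 = 8 + 64 = 72
  H2 = MAX(72, 8) = 72
  H12 = 72 - 64 = 8
  A4 = 8 * 8 = 64

Propagation after the edit:
  B1: runs — H6 -8->8; result 8 (same value as before).
  C6: runs — H6 -8->8; result 8 (same value as before).
  G7: runs — H6 -8->8; H6 -8->8; result 64 (same value as before).
  A5: checked — values it read are unchanged (C6 unchanged, G7 unchanged); reused cached 72 without running.
  H2: checked — values it read are unchanged (A5 unchanged, B1 unchanged); reused cached 72 without running.
  H12: checked — values it read are unchanged (H2 unchanged, G7 unchanged); reused cached 8 without running.
  A4: checked — values it read are unchanged (H12 unchanged, B1 unchanged); reused cached 64 without running.

Key observation: the cutoff stops propagation at A5 — its inputs' values are unchanged, so it reuses its cache.

Marked dirty: A4, A5, B1, C6, G7, H2, H12.
Formula cells that run: B1, C6, G7 — 3 in total.
Checked but reused from cache: A4, A5, H2, H12.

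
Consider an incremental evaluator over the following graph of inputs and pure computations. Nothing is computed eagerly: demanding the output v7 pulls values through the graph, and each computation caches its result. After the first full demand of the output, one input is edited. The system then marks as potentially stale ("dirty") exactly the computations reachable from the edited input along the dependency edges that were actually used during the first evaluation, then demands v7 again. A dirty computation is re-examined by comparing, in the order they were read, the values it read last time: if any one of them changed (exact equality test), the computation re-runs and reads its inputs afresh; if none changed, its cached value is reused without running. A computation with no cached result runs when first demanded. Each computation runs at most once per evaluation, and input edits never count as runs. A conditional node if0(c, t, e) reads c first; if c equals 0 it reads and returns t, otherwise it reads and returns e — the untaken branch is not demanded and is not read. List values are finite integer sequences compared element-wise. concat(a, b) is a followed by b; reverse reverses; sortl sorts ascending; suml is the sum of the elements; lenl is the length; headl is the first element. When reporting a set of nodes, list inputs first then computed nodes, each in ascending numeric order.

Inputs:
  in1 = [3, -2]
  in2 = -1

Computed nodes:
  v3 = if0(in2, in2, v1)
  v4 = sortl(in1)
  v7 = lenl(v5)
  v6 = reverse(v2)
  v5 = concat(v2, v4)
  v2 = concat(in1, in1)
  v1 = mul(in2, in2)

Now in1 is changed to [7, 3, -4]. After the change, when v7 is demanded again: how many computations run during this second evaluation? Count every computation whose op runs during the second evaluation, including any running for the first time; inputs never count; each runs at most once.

Run set: v2, v4, v5, v7 (4 run).

Initial pass — values computed on the first demand:
  v2 = concat([3, -2], [3, -2]) = [3, -2, 3, -2]
  v4 = sortl([3, -2]) = [-2, 3]
  v5 = concat([3, -2, 3, -2], [-2, 3]) = [3, -2, 3, -2, -2, 3]
  v7 = lenl([3, -2, 3, -2, -2, 3]) = 6

Second demand — change propagation:
  v2: re-runs because in1 [3, -2]->[7, 3, -4]; in1 [3, -2]->[7, 3, -4]; new result [7, 3, -4, 7, 3, -4].
  v4: re-runs because in1 [3, -2]->[7, 3, -4]; new result [-4, 3, 7].
  v5: re-runs because v2 [3, -2, 3, -2]->[7, 3, -4, 7, 3, -4]; v4 [-2, 3]->[-4, 3, 7]; new result [7, 3, -4, 7, 3, -4, -4, 3, 7].
  v7: re-runs because v5 [3, -2, 3, -2, -2, 3]->[7, 3, -4, 7, 3, -4, -4, 3, 7]; new result 9.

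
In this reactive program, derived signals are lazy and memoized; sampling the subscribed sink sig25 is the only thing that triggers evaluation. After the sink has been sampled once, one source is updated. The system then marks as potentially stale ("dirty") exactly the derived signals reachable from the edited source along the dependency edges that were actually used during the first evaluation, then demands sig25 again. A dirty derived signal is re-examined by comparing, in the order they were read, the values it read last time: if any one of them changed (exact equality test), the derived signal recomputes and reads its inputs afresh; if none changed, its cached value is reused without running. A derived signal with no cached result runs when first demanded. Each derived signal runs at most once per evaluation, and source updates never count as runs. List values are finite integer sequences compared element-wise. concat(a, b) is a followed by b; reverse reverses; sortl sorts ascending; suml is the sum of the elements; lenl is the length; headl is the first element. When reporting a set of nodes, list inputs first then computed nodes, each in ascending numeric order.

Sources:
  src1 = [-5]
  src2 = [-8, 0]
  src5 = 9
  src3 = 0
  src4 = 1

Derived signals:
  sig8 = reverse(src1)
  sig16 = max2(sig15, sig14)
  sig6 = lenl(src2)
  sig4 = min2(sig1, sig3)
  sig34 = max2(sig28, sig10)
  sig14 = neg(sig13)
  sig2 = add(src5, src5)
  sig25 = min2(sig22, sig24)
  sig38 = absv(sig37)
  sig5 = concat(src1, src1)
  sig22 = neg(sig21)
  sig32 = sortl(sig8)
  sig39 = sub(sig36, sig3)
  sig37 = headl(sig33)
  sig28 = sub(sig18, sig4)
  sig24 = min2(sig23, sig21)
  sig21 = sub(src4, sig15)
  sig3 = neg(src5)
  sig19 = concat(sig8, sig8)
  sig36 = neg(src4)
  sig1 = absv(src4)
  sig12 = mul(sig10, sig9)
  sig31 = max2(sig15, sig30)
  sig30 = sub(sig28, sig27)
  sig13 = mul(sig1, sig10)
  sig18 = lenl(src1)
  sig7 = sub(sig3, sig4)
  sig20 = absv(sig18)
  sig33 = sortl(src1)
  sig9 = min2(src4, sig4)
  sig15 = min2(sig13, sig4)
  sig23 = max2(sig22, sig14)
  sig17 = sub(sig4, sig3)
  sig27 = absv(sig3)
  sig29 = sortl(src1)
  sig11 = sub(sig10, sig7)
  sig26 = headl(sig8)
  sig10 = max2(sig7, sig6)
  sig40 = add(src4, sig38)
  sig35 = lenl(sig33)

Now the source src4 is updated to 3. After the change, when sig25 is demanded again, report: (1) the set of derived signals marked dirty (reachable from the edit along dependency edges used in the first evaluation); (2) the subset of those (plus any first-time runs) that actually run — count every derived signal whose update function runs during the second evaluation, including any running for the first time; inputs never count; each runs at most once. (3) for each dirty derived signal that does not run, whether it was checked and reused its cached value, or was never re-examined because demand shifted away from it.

First demand of the output computes:
  sig1 = absv(1) = 1
  sig3 = neg(9) = -9
  sig4 = min2(1, -9) = -9
  sig6 = lenl([-8, 0]) = 2
  sig7 = sub(-9, -9) = 0
  sig10 = max2(0, 2) = 2
  sig13 = mul(1, 2) = 2
  sig14 = neg(2) = -2
  sig15 = min2(2, -9) = -9
  sig21 = sub(1, -9) = 10
  sig22 = neg(10) = -10
  sig23 = max2(-10, -2) = -2
  sig24 = min2(-2, 10) = -2
  sig25 = min2(-10, -2) = -10

After the edit, cleaning proceeds:
  sig1: a read changed (src4 1->3) — executes, giving 3.
  sig4: a read changed (sig1 1->3) — executes, giving -9 — identical to its old value.
  sig7: dirty, but its reads are unchanged (sig3 unchanged, sig4 unchanged); cached 0 stands.
  sig10: dirty, but its reads are unchanged (sig7 unchanged, sig6 unchanged); cached 2 stands.
  sig13: a read changed (sig1 1->3) — executes, giving 6.
  sig14: a read changed (sig13 2->6) — executes, giving -6.
  sig15: a read changed (sig13 2->6) — executes, giving -9 — identical to its old value.
  sig21: a read changed (src4 1->3) — executes, giving 12.
  sig22: a read changed (sig21 10->12) — executes, giving -12.
  sig23: a read changed (sig22 -10->-12; sig14 -2->-6) — executes, giving -6.
  sig24: a read changed (sig23 -2->-6; sig21 10->12) — executes, giving -6.
  sig25: a read changed (sig22 -10->-12; sig24 -2->-6) — executes, giving -12.

Note where the cutoff bites: sig7 is checked, finds nothing changed, and keeps its cache.

The edit dirties: sig1, sig4, sig7, sig10, sig13, sig14, sig15, sig21, sig22, sig23, sig24, sig25.
10 derived signals run: sig1, sig4, sig13, sig14, sig15, sig21, sig22, sig23, sig24, sig25.
Cache hits after checking: sig7, sig10.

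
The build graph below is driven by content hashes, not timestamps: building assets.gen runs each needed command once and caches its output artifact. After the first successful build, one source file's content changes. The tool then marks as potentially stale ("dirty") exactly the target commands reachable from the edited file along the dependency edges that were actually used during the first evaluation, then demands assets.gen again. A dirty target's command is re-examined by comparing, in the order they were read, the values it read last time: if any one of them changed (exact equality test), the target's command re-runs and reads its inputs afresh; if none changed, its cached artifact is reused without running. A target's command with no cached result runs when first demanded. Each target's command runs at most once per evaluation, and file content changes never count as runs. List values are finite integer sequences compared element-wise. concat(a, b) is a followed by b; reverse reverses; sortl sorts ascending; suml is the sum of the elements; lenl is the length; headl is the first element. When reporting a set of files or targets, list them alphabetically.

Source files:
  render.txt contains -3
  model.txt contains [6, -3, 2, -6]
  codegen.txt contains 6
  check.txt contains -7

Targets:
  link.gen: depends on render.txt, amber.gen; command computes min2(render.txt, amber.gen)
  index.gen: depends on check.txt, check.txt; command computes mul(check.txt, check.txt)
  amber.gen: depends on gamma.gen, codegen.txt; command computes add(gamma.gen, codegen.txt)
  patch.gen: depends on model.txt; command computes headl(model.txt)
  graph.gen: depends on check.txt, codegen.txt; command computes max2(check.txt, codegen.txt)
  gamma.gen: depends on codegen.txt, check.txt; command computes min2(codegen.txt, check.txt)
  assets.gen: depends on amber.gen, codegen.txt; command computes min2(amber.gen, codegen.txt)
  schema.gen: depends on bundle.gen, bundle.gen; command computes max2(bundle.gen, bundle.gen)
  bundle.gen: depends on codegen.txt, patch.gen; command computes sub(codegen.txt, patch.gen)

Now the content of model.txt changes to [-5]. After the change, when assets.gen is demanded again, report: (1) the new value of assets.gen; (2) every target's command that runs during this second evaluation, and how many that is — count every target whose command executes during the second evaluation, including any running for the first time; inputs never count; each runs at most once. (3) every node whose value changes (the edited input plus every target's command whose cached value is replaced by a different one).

Initial pass — values computed on the first demand:
  gamma.gen = min2(6, -7) = -7
  amber.gen = add(-7, 6) = -1
  assets.gen = min2(-1, 6) = -1

Second demand — change propagation:
  no demanded computation ever read model.txt, so the edit dirties nothing and nothing runs.

The important point: nothing the output needs ever reads model.txt, so the edit is invisible to it.

assets.gen now evaluates to -1.
Run set: none (0 run).
Changed values: model.txt.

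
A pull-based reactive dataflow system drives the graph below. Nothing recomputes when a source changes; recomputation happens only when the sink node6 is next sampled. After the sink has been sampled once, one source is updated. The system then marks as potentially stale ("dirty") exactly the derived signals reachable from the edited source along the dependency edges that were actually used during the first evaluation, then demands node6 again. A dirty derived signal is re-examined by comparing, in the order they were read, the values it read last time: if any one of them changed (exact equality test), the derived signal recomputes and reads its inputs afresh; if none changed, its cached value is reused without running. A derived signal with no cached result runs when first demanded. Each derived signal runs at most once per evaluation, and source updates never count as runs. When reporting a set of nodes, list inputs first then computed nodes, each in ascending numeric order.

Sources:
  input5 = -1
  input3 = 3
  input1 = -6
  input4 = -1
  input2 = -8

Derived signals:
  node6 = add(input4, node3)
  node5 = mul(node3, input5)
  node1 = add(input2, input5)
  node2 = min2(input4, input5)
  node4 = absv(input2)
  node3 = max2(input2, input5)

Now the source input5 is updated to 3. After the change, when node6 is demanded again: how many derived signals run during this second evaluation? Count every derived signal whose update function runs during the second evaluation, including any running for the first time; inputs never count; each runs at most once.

Derived signals that run: node3, node6 — 2 in total.

First evaluation (everything demanded from the output):
  node3 = max2(-8, -1) = -1
  node6 = add(-1, -1) = -2

Propagation after the edit:
  node3: runs — input5 -1->3; result 3.
  node6: runs — node3 -1->3; result 2.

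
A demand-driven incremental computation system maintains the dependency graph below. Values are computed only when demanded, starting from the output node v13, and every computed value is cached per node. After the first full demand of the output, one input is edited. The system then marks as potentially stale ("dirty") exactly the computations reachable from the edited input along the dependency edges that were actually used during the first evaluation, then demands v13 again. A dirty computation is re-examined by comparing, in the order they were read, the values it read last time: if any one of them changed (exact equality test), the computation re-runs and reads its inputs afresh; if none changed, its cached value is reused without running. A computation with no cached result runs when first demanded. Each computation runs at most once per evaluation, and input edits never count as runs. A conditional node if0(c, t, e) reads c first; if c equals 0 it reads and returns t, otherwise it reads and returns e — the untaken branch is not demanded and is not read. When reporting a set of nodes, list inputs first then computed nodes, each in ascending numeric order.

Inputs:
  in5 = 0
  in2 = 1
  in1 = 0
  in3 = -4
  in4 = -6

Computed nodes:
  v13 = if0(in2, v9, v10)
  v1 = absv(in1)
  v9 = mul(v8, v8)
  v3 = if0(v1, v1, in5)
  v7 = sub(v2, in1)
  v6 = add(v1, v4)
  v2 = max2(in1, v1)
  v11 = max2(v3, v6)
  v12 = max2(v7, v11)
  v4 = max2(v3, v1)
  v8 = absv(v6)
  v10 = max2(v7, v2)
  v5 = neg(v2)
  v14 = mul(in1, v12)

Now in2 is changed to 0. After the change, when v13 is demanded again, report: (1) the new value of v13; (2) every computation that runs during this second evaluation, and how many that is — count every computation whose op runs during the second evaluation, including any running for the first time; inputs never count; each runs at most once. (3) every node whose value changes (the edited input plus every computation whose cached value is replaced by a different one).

New value of v13: 0.
Computations that run: v3, v4, v6, v8, v9, v13 — 6 in total.
Values that change: in2.
Key observation: a condition flipped, so demand reaches new nodes — v3, v4, v6, v8, v9 run for the first time.

First evaluation (everything demanded from the output):
  v1 = absv(0) = 0
  v2 = max2(0, 0) = 0
  v7 = sub(0, 0) = 0
  v10 = max2(0, 0) = 0
  v13 = if0(in2=1 -> else branch v10) = 0

Propagation after the edit:
  v3: demanded for the first time — runs, produces 0.
  v4: demanded for the first time — runs, produces 0.
  v6: demanded for the first time — runs, produces 0.
  v8: demanded for the first time — runs, produces 0.
  v9: demanded for the first time — runs, produces 0.
  v13: runs — in2 1->0; result 0 (same value as before).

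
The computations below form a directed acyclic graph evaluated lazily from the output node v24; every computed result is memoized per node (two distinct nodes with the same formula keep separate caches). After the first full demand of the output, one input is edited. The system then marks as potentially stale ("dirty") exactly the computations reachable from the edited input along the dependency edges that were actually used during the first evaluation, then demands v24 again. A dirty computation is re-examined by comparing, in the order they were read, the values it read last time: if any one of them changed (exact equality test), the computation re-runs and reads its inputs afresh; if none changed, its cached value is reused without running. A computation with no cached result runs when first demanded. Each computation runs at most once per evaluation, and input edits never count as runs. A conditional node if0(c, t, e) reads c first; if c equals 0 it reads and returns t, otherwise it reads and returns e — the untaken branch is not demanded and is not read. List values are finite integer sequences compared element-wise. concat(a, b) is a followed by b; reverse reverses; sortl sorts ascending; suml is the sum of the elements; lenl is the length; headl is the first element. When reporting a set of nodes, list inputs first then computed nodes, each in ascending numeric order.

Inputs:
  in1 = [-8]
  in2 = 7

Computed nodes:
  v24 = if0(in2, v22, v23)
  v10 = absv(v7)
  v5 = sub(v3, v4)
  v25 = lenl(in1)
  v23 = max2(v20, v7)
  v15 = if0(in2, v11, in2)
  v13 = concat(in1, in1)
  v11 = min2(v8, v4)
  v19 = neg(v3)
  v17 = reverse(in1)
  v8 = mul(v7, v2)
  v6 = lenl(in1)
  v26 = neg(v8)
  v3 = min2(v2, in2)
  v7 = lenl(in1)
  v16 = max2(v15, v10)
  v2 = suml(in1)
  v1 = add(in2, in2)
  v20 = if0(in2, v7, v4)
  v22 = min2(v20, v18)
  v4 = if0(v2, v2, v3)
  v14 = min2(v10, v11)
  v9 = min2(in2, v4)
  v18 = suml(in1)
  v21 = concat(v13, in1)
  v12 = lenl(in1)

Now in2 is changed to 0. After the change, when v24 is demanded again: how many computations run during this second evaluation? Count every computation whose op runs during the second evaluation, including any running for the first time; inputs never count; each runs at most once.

4 computations run: v18, v20, v22, v24.
Note the branch switch — demand abandons v3, v4, v23, which are never re-examined.

First demand of the output computes:
  v2 = suml([-8]) = -8
  v3 = min2(-8, 7) = -8
  v4 = if0(v2=-8 -> else branch v3) = -8
  v7 = lenl([-8]) = 1
  v20 = if0(in2=7 -> else branch v4) = -8
  v23 = max2(-8, 1) = 1
  v24 = if0(in2=7 -> else branch v23) = 1

After the edit, cleaning proceeds:
  v3: stays stale; no demand reaches it after the flip.
  v4: stays stale; no demand reaches it after the flip.
  v18: had never run; runs now, result -8.
  v20: a read changed (in2 7->0) — executes, giving 1.
  v22: had never run; runs now, result -8.
  v23: stays stale; no demand reaches it after the flip.
  v24: a read changed (in2 7->0) — executes, giving -8.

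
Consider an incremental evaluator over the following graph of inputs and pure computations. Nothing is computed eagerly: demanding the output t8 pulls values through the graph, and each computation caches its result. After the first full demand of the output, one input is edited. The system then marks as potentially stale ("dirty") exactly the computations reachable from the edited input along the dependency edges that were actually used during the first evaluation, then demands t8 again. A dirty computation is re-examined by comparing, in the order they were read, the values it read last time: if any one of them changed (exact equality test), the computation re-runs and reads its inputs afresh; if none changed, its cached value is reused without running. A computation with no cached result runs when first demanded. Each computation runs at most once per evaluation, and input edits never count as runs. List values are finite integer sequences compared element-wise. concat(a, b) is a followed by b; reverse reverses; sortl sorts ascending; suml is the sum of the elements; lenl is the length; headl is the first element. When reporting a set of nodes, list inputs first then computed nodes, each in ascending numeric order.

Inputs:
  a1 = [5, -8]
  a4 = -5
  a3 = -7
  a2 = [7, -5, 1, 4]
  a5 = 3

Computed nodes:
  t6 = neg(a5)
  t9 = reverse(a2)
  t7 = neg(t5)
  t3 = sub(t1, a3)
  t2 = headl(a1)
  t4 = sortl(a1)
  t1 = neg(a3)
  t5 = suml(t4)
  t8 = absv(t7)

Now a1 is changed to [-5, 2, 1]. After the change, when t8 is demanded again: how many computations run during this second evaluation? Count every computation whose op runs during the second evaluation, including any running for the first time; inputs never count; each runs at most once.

Run set: t4, t5, t7, t8 (4 run).

Initial pass — values computed on the first demand:
  t4 = sortl([5, -8]) = [-8, 5]
  t5 = suml([-8, 5]) = -3
  t7 = neg(-3) = 3
  t8 = absv(3) = 3

Second demand — change propagation:
  t4: re-runs because a1 [5, -8]->[-5, 2, 1]; new result [-5, 1, 2].
  t5: re-runs because t4 [-8, 5]->[-5, 1, 2]; new result -2.
  t7: re-runs because t5 -3->-2; new result 2.
  t8: re-runs because t7 3->2; new result 2.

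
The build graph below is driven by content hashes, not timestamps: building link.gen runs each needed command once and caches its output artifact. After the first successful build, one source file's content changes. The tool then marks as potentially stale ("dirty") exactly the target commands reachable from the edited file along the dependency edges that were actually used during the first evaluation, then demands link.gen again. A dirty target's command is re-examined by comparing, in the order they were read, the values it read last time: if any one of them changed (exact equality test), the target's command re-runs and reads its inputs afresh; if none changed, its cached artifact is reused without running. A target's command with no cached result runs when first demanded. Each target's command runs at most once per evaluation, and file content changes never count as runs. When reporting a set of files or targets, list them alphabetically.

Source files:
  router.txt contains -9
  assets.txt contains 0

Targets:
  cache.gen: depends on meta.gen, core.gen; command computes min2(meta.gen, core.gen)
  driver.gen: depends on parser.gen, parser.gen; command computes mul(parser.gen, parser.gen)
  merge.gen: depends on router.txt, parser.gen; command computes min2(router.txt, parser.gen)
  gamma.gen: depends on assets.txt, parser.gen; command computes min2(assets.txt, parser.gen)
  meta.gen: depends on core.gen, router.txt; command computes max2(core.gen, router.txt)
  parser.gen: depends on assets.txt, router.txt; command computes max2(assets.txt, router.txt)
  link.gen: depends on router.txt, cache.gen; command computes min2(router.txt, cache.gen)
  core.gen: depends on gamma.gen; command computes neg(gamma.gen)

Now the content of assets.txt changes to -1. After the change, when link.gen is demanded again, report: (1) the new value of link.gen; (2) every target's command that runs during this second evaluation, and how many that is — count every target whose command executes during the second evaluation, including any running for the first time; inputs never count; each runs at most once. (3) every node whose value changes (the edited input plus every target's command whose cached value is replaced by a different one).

Initial pass — values computed on the first demand:
  parser.gen = max2(0, -9) = 0
  gamma.gen = min2(0, 0) = 0
  core.gen = neg(0) = 0
  meta.gen = max2(0, -9) = 0
  cache.gen = min2(0, 0) = 0
  link.gen = min2(-9, 0) = -9

Second demand — change propagation:
  parser.gen: re-runs because assets.txt 0->-1; new result -1.
  gamma.gen: re-runs because assets.txt 0->-1; parser.gen 0->-1; new result -1.
  core.gen: re-runs because gamma.gen 0->-1; new result 1.
  meta.gen: re-runs because core.gen 0->1; new result 1.
  cache.gen: re-runs because meta.gen 0->1; core.gen 0->1; new result 1.
  link.gen: re-runs because cache.gen 0->1; new result -9 (unchanged).

link.gen now evaluates to -9.
Run set: cache.gen, core.gen, gamma.gen, link.gen, meta.gen, parser.gen (6 run).
Changed values: assets.txt, cache.gen, core.gen, gamma.gen, meta.gen, parser.gen.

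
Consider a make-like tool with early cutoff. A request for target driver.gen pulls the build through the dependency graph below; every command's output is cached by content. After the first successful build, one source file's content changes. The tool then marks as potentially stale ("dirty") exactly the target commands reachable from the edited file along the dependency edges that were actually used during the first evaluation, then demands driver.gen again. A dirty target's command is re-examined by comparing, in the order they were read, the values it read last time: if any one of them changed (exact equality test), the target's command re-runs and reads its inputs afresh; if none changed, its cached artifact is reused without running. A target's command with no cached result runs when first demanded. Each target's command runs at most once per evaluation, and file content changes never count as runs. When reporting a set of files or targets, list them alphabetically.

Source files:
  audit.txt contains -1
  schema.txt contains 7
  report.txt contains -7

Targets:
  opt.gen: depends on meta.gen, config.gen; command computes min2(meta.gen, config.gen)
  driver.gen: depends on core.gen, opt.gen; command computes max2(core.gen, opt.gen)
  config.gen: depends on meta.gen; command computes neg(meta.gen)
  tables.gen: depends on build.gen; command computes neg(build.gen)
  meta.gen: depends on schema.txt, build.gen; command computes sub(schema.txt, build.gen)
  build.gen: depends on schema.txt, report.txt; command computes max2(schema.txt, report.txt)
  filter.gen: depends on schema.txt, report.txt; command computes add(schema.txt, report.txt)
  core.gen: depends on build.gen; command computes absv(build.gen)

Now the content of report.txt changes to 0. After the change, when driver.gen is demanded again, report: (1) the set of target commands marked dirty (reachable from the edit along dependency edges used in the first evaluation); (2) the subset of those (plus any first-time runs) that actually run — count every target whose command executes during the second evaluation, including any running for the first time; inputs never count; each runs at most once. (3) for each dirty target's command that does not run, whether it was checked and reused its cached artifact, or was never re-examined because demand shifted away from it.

The edit dirties: build.gen, config.gen, core.gen, driver.gen, meta.gen, opt.gen.
1 target commands run: build.gen.
Cache hits after checking: config.gen, core.gen, driver.gen, meta.gen, opt.gen.
Note the absorption at build.gen: it re-runs yet its value is the same, leaving the output's value untouched.

First demand of the output computes:
  build.gen = max2(7, -7) = 7
  core.gen = absv(7) = 7
  meta.gen = sub(7, 7) = 0
  config.gen = neg(0) = 0
  opt.gen = min2(0, 0) = 0
  driver.gen = max2(7, 0) = 7

After the edit, cleaning proceeds:
  build.gen: a read changed (report.txt -7->0) — executes, giving 7 — identical to its old value.
  core.gen: dirty, but its reads are unchanged (build.gen unchanged); cached 7 stands.
  meta.gen: dirty, but its reads are unchanged (schema.txt unchanged, build.gen unchanged); cached 0 stands.
  config.gen: dirty, but its reads are unchanged (meta.gen unchanged); cached 0 stands.
  opt.gen: dirty, but its reads are unchanged (meta.gen unchanged, config.gen unchanged); cached 0 stands.
  driver.gen: dirty, but its reads are unchanged (core.gen unchanged, opt.gen unchanged); cached 7 stands.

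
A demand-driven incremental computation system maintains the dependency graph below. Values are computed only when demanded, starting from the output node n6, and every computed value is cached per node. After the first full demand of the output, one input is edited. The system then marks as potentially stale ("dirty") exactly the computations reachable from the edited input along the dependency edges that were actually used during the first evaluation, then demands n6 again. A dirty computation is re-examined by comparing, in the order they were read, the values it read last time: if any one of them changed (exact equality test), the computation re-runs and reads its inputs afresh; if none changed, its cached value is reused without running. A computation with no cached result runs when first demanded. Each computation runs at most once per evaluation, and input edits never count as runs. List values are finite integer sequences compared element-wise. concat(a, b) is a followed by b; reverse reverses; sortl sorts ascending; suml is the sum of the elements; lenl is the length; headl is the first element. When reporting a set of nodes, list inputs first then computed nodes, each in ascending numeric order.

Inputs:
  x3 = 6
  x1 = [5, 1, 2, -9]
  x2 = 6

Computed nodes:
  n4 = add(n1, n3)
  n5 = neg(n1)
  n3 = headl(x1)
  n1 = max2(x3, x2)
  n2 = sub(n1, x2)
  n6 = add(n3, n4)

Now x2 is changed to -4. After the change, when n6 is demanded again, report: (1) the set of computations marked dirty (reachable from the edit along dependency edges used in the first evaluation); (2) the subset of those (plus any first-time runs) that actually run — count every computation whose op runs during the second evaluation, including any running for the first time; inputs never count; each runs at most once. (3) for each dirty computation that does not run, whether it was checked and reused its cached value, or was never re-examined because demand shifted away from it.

Marked dirty: n1, n4, n6.
Computations that run: n1 — 1 in total.
Checked but reused from cache: n4, n6.
Key observation: the change is absorbed at n1 — it re-runs but produces the same value, and the output's value is unchanged.

First evaluation (everything demanded from the output):
  n1 = max2(6, 6) = 6
  n3 = headl([5, 1, 2, -9]) = 5
  n4 = add(6, 5) = 11
  n6 = add(5, 11) = 16

Propagation after the edit:
  n1: runs — x2 6->-4; result 6 (same value as before).
  n4: checked — values it read are unchanged (n1 unchanged, n3 unchanged); reused cached 11 without running.
  n6: checked — values it read are unchanged (n3 unchanged, n4 unchanged); reused cached 16 without running.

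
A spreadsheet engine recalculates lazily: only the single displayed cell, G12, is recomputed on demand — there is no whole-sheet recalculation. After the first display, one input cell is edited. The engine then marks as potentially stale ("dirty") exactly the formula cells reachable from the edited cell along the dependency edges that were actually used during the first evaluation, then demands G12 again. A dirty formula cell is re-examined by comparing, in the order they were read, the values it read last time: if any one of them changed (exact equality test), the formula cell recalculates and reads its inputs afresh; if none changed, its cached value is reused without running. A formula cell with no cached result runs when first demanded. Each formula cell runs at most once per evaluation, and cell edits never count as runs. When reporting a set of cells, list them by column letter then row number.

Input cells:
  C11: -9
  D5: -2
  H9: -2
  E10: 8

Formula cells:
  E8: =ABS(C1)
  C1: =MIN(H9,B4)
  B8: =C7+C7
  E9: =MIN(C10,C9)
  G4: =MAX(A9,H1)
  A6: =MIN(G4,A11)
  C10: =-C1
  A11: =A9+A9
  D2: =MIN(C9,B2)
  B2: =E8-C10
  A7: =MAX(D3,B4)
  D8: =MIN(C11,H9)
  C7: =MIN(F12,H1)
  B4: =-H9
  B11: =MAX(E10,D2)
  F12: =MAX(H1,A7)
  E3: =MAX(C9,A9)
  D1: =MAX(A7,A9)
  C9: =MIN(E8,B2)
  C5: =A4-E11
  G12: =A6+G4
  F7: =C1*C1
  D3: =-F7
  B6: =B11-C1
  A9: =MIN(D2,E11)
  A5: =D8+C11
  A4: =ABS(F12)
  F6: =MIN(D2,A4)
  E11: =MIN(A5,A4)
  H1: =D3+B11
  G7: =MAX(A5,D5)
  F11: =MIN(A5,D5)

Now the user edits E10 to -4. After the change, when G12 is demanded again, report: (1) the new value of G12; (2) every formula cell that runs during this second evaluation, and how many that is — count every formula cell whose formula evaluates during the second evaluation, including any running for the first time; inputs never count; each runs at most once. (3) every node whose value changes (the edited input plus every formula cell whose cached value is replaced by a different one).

New value of G12: -40.
Formula cells that run: A4, A6, B11, E11, F12, G4, G12, H1 — 8 in total.
Values that change: A4, B11, E10, F12, G4, G12, H1.
Key observation: the cutoff stops propagation at A9 — its inputs' values are unchanged, so it reuses its cache.

First evaluation (everything demanded from the output):
  B4 = -(-2) = 2
  C1 = MIN(-2, 2) = -2
  C10 = -(-2) = 2
  D8 = MIN(-9, -2) = -9
  A5 = -9 + -9 = -18
  E8 = ABS(-2) = 2
  B2 = 2 - 2 = 0
  C9 = MIN(2, 0) = 0
  D2 = MIN(0, 0) = 0
  B11 = MAX(8, 0) = 8
  F7 = -2 * -2 = 4
  D3 = -(4) = -4
  A7 = MAX(-4, 2) = 2
  H1 = -4 + 8 = 4
  F12 = MAX(4, 2) = 4
  A4 = ABS(4) = 4
  E11 = MIN(-18, 4) = -18
  A9 = MIN(0, -18) = -18
  A11 = -18 + -18 = -36
  G4 = MAX(-18, 4) = 4
  A6 = MIN(4, -36) = -36
  G12 = -36 + 4 = -32

Propagation after the edit:
  B11: runs — E10 8->-4; result 0.
  H1: runs — B11 8->0; result -4.
  F12: runs — H1 4->-4; result 2.
  A4: runs — F12 4->2; result 2.
  E11: runs — A4 4->2; result -18 (same value as before).
  A9: checked — values it read are unchanged (D2 unchanged, E11 unchanged); reused cached -18 without running.
  A11: checked — values it read are unchanged (A9 unchanged, A9 unchanged); reused cached -36 without running.
  G4: runs — H1 4->-4; result -4.
  A6: runs — G4 4->-4; result -36 (same value as before).
  G12: runs — G4 4->-4; result -40.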